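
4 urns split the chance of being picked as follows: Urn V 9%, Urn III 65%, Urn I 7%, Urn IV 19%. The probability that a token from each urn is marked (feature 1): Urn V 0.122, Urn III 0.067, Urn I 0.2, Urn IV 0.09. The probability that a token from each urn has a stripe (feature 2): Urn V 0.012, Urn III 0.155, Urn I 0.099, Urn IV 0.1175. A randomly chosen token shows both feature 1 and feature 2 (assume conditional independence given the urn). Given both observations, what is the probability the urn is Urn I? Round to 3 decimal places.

Unnormalized posteriors (prior × likelihood):
  Urn V: 0.09 × 0.122 × 0.012 = 0.00013176
  Urn III: 0.65 × 0.067 × 0.155 = 0.00675025
  Urn I: 0.07 × 0.2 × 0.099 = 0.001386
  Urn IV: 0.19 × 0.09 × 0.1175 = 0.00200925
Normalizing constant = 0.01027726.
P(Urn I | evidence) = 0.001386 / 0.01027726 ≈ 0.135.

0.135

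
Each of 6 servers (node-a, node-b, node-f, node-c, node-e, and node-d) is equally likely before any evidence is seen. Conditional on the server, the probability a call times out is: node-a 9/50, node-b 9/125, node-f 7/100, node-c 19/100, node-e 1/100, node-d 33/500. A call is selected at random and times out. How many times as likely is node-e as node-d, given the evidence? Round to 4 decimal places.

With a uniform prior (1/6 each), posterior ∝ likelihood:
  node-a: 0.18
  node-b: 0.072
  node-f: 0.07
  node-c: 0.19
  node-e: 0.01
  node-d: 0.066
Sum = 0.588.
The ratio is 0.01 / 0.066 (the normalizer cancels) = 0.1515.

0.1515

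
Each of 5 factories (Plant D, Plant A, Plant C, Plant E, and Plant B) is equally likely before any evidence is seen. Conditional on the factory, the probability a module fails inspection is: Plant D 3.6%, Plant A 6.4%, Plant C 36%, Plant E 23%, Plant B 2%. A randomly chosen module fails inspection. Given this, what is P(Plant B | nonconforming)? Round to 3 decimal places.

0.028

With a uniform prior (1/5 each), posterior ∝ likelihood:
  Plant D: 0.036
  Plant A: 0.064
  Plant C: 0.36
  Plant E: 0.23
  Plant B: 0.02
Normalizing constant = 0.71.
P(Plant B | evidence) = 0.02 / 0.71 ≈ 0.028.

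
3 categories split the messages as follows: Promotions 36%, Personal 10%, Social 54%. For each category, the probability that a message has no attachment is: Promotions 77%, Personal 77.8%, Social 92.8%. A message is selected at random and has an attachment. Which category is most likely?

Promotions

Taking complements, P(attachment | each) = Promotions 0.23, Personal 0.222, Social 0.072.
By Bayes' rule, posterior ∝ prior × likelihood:
  Promotions: 0.36 × 0.23 = 0.0828
  Personal: 0.1 × 0.222 = 0.0222
  Social: 0.54 × 0.072 = 0.03888
Normalizing constant = 0.14388.
Largest term belongs to Promotions, so Promotions is most probable.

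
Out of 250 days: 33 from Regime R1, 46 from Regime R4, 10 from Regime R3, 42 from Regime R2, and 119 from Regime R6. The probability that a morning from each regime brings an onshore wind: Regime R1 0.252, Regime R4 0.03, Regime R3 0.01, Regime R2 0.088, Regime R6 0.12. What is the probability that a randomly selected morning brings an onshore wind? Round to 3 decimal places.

By Bayes' rule, posterior ∝ prior × likelihood:
  Regime R1: 0.132 × 0.252 = 0.033264
  Regime R4: 0.184 × 0.03 = 0.00552
  Regime R3: 0.04 × 0.01 = 0.0004
  Regime R2: 0.168 × 0.088 = 0.014784
  Regime R6: 0.476 × 0.12 = 0.05712
P(onshore) = 0.033264 + 0.00552 + 0.0004 + 0.014784 + 0.05712 = 0.111088 → 0.111.

0.111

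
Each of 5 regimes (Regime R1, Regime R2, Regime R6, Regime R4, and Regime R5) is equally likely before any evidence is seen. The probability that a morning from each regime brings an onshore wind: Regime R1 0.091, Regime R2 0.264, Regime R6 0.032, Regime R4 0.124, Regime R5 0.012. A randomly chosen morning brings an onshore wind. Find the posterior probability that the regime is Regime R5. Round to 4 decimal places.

Since the prior is uniform, the posterior is proportional to the likelihood:
  Regime R1: 0.091
  Regime R2: 0.264
  Regime R6: 0.032
  Regime R4: 0.124
  Regime R5: 0.012
Total = 0.523.
P(Regime R5 | evidence) = 0.012 / 0.523 ≈ 0.0229.

0.0229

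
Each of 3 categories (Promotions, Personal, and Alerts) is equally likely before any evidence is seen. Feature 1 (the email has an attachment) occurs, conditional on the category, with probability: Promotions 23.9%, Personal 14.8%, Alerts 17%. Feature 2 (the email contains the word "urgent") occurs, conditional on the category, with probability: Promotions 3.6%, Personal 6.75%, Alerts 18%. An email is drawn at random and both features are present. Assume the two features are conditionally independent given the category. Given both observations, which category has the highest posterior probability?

With a uniform prior (1/3 each), posterior ∝ likelihood:
  Promotions: 0.239 × 0.036 = 0.008604
  Personal: 0.148 × 0.0675 = 0.00999
  Alerts: 0.17 × 0.18 = 0.0306
Normalizing constant = 0.049194.
Largest term belongs to Alerts, so Alerts is most probable.

Alerts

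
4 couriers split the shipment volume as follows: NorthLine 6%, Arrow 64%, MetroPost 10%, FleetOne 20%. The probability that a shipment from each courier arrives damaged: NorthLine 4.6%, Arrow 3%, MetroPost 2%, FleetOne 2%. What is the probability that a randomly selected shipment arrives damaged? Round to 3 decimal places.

By Bayes' rule, posterior ∝ prior × likelihood:
  NorthLine: 0.06 × 0.046 = 0.00276
  Arrow: 0.64 × 0.03 = 0.0192
  MetroPost: 0.1 × 0.02 = 0.002
  FleetOne: 0.2 × 0.02 = 0.004
P(damaged) = 0.00276 + 0.0192 + 0.002 + 0.004 = 0.02796 → 0.028.

0.028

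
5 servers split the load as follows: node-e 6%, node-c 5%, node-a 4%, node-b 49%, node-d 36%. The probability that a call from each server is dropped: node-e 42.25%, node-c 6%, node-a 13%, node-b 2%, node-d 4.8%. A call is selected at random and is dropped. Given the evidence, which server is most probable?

node-e

Compute prior × likelihood for every hypothesis:
  node-e: 0.06 × 0.4225 = 0.02535
  node-c: 0.05 × 0.06 = 0.003
  node-a: 0.04 × 0.13 = 0.0052
  node-b: 0.49 × 0.02 = 0.0098
  node-d: 0.36 × 0.048 = 0.01728
Sum = 0.06063.
Largest term belongs to node-e, so node-e is most probable.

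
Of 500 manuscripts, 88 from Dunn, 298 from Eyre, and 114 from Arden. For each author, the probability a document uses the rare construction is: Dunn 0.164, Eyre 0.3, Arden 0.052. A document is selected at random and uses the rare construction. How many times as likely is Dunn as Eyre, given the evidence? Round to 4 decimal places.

Compute prior × likelihood for every hypothesis:
  Dunn: 0.176 × 0.164 = 0.028864
  Eyre: 0.596 × 0.3 = 0.1788
  Arden: 0.228 × 0.052 = 0.011856
Normalizing constant = 0.21952.
The ratio is 0.028864 / 0.1788 (the normalizer cancels) = 0.1614.

0.1614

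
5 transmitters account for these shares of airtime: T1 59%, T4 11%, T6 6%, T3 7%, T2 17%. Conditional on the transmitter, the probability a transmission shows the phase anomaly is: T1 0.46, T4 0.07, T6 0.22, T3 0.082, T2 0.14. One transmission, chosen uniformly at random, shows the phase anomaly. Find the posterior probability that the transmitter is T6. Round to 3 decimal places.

0.041

Prior × likelihood for each hypothesis:
  T1: 0.59 × 0.46 = 0.2714
  T4: 0.11 × 0.07 = 0.0077
  T6: 0.06 × 0.22 = 0.0132
  T3: 0.07 × 0.082 = 0.00574
  T2: 0.17 × 0.14 = 0.0238
Total = 0.32184.
P(T6 | evidence) = 0.0132 / 0.32184 ≈ 0.041.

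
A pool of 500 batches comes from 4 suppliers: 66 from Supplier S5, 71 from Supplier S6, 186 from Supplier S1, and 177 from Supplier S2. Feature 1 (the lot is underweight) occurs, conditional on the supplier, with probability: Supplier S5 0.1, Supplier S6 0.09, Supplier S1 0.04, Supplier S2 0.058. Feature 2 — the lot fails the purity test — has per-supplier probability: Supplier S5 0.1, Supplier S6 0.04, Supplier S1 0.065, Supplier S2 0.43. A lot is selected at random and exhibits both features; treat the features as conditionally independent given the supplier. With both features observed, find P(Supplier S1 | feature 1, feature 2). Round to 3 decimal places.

0.083

Compute prior × likelihood for every hypothesis:
  Supplier S5: 0.132 × 0.1 × 0.1 = 0.00132
  Supplier S6: 0.142 × 0.09 × 0.04 = 0.0005112
  Supplier S1: 0.372 × 0.04 × 0.065 = 0.0009672
  Supplier S2: 0.354 × 0.058 × 0.43 = 0.00882876
Total = 0.01162716.
P(Supplier S1 | evidence) = 0.0009672 / 0.01162716 ≈ 0.083.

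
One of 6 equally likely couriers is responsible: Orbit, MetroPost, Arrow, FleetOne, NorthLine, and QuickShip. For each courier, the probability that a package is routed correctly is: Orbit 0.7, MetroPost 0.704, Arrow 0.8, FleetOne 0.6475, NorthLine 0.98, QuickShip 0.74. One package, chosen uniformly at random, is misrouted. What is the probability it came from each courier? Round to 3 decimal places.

Taking complements, P(misrouted | each) = Orbit 0.3, MetroPost 0.296, Arrow 0.2, FleetOne 0.3525, NorthLine 0.02, QuickShip 0.26.
With a uniform prior (1/6 each), posterior ∝ likelihood:
  Orbit: 0.3
  MetroPost: 0.296
  Arrow: 0.2
  FleetOne: 0.3525
  NorthLine: 0.02
  QuickShip: 0.26
Sum = 1.4285.
P(Orbit | misrouted) = 0.3/1.4285 ≈ 0.210
P(MetroPost | misrouted) = 0.296/1.4285 ≈ 0.207
P(Arrow | misrouted) = 0.2/1.4285 ≈ 0.140
P(FleetOne | misrouted) = 0.3525/1.4285 ≈ 0.247
P(NorthLine | misrouted) = 0.02/1.4285 ≈ 0.014
P(QuickShip | misrouted) = 0.26/1.4285 ≈ 0.182

Orbit 0.210, MetroPost 0.207, Arrow 0.140, FleetOne 0.247, NorthLine 0.014, QuickShip 0.182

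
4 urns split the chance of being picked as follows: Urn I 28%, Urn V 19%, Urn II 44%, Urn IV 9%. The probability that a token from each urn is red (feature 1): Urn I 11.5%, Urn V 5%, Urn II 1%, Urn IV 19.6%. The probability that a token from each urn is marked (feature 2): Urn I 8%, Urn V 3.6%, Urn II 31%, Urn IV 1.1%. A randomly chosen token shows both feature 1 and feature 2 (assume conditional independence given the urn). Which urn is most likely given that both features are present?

By Bayes' rule, posterior ∝ prior × likelihood:
  Urn I: 0.28 × 0.115 × 0.08 = 0.002576
  Urn V: 0.19 × 0.05 × 0.036 = 0.000342
  Urn II: 0.44 × 0.01 × 0.31 = 0.001364
  Urn IV: 0.09 × 0.196 × 0.011 = 0.00019404
Total = 0.00447604.
Largest term belongs to Urn I, so Urn I is most probable.

Urn I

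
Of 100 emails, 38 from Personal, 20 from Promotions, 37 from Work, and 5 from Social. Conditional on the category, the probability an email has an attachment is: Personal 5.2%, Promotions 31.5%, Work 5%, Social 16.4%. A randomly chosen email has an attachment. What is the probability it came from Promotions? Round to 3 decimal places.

Compute prior × likelihood for every hypothesis:
  Personal: 0.38 × 0.052 = 0.01976
  Promotions: 0.2 × 0.315 = 0.063
  Work: 0.37 × 0.05 = 0.0185
  Social: 0.05 × 0.164 = 0.0082
Normalizing constant = 0.10946.
P(Promotions | evidence) = 0.063 / 0.10946 ≈ 0.576.

0.576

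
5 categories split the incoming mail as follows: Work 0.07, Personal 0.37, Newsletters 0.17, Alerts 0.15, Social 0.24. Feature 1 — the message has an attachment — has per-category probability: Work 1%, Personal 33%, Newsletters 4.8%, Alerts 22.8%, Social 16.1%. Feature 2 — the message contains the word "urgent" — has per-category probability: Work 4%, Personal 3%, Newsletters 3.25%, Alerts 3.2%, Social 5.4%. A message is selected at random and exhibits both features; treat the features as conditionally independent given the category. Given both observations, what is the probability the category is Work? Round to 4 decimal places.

Unnormalized posteriors (prior × likelihood):
  Work: 0.07 × 0.01 × 0.04 = 0.000028
  Personal: 0.37 × 0.33 × 0.03 = 0.003663
  Newsletters: 0.17 × 0.048 × 0.0325 = 0.0002652
  Alerts: 0.15 × 0.228 × 0.032 = 0.0010944
  Social: 0.24 × 0.161 × 0.054 = 0.00208656
Normalizing constant = 0.00713716.
P(Work | evidence) = 0.000028 / 0.00713716 ≈ 0.0039.

0.0039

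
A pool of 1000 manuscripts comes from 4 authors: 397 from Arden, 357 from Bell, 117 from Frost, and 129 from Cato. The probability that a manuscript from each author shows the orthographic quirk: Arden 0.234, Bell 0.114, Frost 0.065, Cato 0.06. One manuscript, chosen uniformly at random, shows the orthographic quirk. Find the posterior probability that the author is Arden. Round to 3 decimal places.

0.624

Unnormalized posteriors (prior × likelihood):
  Arden: 0.397 × 0.234 = 0.092898
  Bell: 0.357 × 0.114 = 0.040698
  Frost: 0.117 × 0.065 = 0.007605
  Cato: 0.129 × 0.06 = 0.00774
Normalizing constant = 0.148941.
P(Arden | evidence) = 0.092898 / 0.148941 ≈ 0.624.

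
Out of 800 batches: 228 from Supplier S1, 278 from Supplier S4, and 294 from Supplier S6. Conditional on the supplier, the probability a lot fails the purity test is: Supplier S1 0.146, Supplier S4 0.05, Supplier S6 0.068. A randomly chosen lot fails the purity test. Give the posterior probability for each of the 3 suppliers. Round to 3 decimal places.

Supplier S1 0.496, Supplier S4 0.207, Supplier S6 0.298

Prior × likelihood for each hypothesis:
  Supplier S1: 0.285 × 0.146 = 0.04161
  Supplier S4: 0.3475 × 0.05 = 0.017375
  Supplier S6: 0.3675 × 0.068 = 0.02499
Sum = 0.083975.
P(Supplier S1 | off-spec) = 0.04161/0.083975 ≈ 0.496
P(Supplier S4 | off-spec) = 0.017375/0.083975 ≈ 0.207
P(Supplier S6 | off-spec) = 0.02499/0.083975 ≈ 0.298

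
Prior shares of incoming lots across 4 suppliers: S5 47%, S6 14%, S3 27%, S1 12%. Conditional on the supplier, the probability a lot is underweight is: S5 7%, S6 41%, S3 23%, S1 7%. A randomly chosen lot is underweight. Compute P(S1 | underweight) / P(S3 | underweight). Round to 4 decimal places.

0.1353

By Bayes' rule, posterior ∝ prior × likelihood:
  S5: 0.47 × 0.07 = 0.0329
  S6: 0.14 × 0.41 = 0.0574
  S3: 0.27 × 0.23 = 0.0621
  S1: 0.12 × 0.07 = 0.0084
Sum = 0.1608.
The ratio is 0.0084 / 0.0621 (the normalizer cancels) = 0.1353.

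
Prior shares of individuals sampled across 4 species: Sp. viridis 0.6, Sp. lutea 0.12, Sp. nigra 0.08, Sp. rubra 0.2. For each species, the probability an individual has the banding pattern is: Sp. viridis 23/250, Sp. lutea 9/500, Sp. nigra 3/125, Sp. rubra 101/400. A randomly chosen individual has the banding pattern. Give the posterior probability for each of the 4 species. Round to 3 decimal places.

Sp. viridis 0.503, Sp. lutea 0.020, Sp. nigra 0.017, Sp. rubra 0.460

Unnormalized posteriors (prior × likelihood):
  Sp. viridis: 0.6 × 0.092 = 0.0552
  Sp. lutea: 0.12 × 0.018 = 0.00216
  Sp. nigra: 0.08 × 0.024 = 0.00192
  Sp. rubra: 0.2 × 0.2525 = 0.0505
Normalizing constant = 0.10978.
P(Sp. viridis | banded) = 0.0552/0.10978 ≈ 0.503
P(Sp. lutea | banded) = 0.00216/0.10978 ≈ 0.020
P(Sp. nigra | banded) = 0.00192/0.10978 ≈ 0.017
P(Sp. rubra | banded) = 0.0505/0.10978 ≈ 0.460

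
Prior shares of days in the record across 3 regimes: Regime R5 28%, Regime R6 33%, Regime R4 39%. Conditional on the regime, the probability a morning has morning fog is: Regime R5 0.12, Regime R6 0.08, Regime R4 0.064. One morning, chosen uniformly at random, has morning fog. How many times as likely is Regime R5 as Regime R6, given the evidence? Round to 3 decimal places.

1.273

Prior × likelihood for each hypothesis:
  Regime R5: 0.28 × 0.12 = 0.0336
  Regime R6: 0.33 × 0.08 = 0.0264
  Regime R4: 0.39 × 0.064 = 0.02496
Sum = 0.08496.
The ratio is 0.0336 / 0.0264 (the normalizer cancels) = 1.273.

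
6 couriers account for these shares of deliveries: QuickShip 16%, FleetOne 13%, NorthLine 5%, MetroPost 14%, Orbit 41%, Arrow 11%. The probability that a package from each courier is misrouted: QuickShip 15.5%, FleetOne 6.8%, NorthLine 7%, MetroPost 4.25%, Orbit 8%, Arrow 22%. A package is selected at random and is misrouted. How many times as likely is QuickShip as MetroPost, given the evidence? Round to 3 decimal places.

Compute prior × likelihood for every hypothesis:
  QuickShip: 0.16 × 0.155 = 0.0248
  FleetOne: 0.13 × 0.068 = 0.00884
  NorthLine: 0.05 × 0.07 = 0.0035
  MetroPost: 0.14 × 0.0425 = 0.00595
  Orbit: 0.41 × 0.08 = 0.0328
  Arrow: 0.11 × 0.22 = 0.0242
Total = 0.10009.
The ratio is 0.0248 / 0.00595 (the normalizer cancels) = 4.168.

4.168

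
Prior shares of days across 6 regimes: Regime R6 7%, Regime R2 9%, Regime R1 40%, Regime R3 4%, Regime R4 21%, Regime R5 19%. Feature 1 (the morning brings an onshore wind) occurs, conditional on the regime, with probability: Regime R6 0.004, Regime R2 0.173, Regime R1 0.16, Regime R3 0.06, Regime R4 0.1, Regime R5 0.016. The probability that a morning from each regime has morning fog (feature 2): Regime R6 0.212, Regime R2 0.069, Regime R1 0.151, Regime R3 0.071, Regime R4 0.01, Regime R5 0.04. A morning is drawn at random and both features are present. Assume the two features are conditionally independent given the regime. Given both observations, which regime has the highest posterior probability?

Regime R1

Prior × likelihood for each hypothesis:
  Regime R6: 0.07 × 0.004 × 0.212 = 0.00005936
  Regime R2: 0.09 × 0.173 × 0.069 = 0.00107433
  Regime R1: 0.4 × 0.16 × 0.151 = 0.009664
  Regime R3: 0.04 × 0.06 × 0.071 = 0.0001704
  Regime R4: 0.21 × 0.1 × 0.01 = 0.00021
  Regime R5: 0.19 × 0.016 × 0.04 = 0.0001216
Total = 0.01129969.
Largest term belongs to Regime R1, so Regime R1 is most probable.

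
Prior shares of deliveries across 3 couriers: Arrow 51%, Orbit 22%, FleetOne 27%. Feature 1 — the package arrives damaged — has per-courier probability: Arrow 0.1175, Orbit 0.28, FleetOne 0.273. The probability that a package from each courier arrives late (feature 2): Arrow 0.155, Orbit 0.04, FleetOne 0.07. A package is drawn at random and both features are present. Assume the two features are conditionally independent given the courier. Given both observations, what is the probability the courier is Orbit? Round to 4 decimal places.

Unnormalized posteriors (prior × likelihood):
  Arrow: 0.51 × 0.1175 × 0.155 = 0.009288375
  Orbit: 0.22 × 0.28 × 0.04 = 0.002464
  FleetOne: 0.27 × 0.273 × 0.07 = 0.0051597
Normalizing constant = 0.016912075.
P(Orbit | evidence) = 0.002464 / 0.016912075 ≈ 0.1457.

0.1457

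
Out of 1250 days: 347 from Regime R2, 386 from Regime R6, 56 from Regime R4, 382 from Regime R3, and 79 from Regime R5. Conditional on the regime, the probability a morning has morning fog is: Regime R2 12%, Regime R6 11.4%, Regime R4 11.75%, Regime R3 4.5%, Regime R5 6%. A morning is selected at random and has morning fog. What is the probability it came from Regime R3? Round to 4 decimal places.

Unnormalized posteriors (prior × likelihood):
  Regime R2: 0.2776 × 0.12 = 0.033312
  Regime R6: 0.3088 × 0.114 = 0.0352032
  Regime R4: 0.0448 × 0.1175 = 0.005264
  Regime R3: 0.3056 × 0.045 = 0.013752
  Regime R5: 0.0632 × 0.06 = 0.003792
Sum = 0.0913232.
P(Regime R3 | evidence) = 0.013752 / 0.0913232 ≈ 0.1506.

0.1506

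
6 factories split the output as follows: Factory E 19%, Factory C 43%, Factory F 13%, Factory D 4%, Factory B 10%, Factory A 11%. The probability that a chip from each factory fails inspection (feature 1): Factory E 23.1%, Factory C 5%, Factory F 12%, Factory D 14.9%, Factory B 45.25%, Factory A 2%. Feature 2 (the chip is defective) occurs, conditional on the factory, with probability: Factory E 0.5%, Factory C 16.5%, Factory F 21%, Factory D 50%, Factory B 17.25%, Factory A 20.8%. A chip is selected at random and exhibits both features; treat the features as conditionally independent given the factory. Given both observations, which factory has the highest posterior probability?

Prior × likelihood for each hypothesis:
  Factory E: 0.19 × 0.231 × 0.005 = 0.00021945
  Factory C: 0.43 × 0.05 × 0.165 = 0.0035475
  Factory F: 0.13 × 0.12 × 0.21 = 0.003276
  Factory D: 0.04 × 0.149 × 0.5 = 0.00298
  Factory B: 0.1 × 0.4525 × 0.1725 = 0.007805625
  Factory A: 0.11 × 0.02 × 0.208 = 0.0004576
Sum = 0.018286175.
Largest term belongs to Factory B, so Factory B is most probable.

Factory B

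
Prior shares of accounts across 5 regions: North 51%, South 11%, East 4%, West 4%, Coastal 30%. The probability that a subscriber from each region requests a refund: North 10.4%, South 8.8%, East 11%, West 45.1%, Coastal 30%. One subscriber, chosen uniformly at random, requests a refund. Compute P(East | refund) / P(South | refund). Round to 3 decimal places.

0.455

By Bayes' rule, posterior ∝ prior × likelihood:
  North: 0.51 × 0.104 = 0.05304
  South: 0.11 × 0.088 = 0.00968
  East: 0.04 × 0.11 = 0.0044
  West: 0.04 × 0.451 = 0.01804
  Coastal: 0.3 × 0.3 = 0.09
Total = 0.17516.
The ratio is 0.0044 / 0.00968 (the normalizer cancels) = 0.455.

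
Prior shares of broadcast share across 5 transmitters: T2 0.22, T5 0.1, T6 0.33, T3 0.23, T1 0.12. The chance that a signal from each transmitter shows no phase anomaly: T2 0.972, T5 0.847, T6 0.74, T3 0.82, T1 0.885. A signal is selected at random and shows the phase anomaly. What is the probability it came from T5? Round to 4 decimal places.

Taking complements, P(anomaly | each) = T2 0.028, T5 0.153, T6 0.26, T3 0.18, T1 0.115.
Unnormalized posteriors (prior × likelihood):
  T2: 0.22 × 0.028 = 0.00616
  T5: 0.1 × 0.153 = 0.0153
  T6: 0.33 × 0.26 = 0.0858
  T3: 0.23 × 0.18 = 0.0414
  T1: 0.12 × 0.115 = 0.0138
Normalizing constant = 0.16246.
P(T5 | evidence) = 0.0153 / 0.16246 ≈ 0.0942.

0.0942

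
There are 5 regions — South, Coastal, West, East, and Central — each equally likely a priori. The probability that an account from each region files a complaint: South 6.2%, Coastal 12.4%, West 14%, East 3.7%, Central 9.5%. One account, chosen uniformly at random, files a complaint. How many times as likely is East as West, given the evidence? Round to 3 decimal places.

0.264

With a uniform prior (1/5 each), posterior ∝ likelihood:
  South: 0.062
  Coastal: 0.124
  West: 0.14
  East: 0.037
  Central: 0.095
Sum = 0.458.
The ratio is 0.037 / 0.14 (the normalizer cancels) = 0.264.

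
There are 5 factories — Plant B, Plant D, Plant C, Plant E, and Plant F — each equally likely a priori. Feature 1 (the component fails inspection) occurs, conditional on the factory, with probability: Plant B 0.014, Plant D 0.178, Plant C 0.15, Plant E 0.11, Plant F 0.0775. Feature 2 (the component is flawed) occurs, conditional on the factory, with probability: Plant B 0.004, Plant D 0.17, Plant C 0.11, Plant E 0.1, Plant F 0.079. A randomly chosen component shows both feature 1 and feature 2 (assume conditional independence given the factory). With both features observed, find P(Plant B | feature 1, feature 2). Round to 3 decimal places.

With a uniform prior (1/5 each), posterior ∝ likelihood:
  Plant B: 0.014 × 0.004 = 0.000056
  Plant D: 0.178 × 0.17 = 0.03026
  Plant C: 0.15 × 0.11 = 0.0165
  Plant E: 0.11 × 0.1 = 0.011
  Plant F: 0.0775 × 0.079 = 0.0061225
Normalizing constant = 0.0639385.
P(Plant B | evidence) = 0.000056 / 0.0639385 ≈ 0.001.

0.001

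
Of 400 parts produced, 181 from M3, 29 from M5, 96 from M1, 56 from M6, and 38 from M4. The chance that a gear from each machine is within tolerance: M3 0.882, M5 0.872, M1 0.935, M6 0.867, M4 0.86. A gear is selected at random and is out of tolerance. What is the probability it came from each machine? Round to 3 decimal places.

M3 0.485, M5 0.084, M1 0.142, M6 0.169, M4 0.121

Taking complements, P(oversize | each) = M3 0.118, M5 0.128, M1 0.065, M6 0.133, M4 0.14.
By Bayes' rule, posterior ∝ prior × likelihood:
  M3: 0.4525 × 0.118 = 0.053395
  M5: 0.0725 × 0.128 = 0.00928
  M1: 0.24 × 0.065 = 0.0156
  M6: 0.14 × 0.133 = 0.01862
  M4: 0.095 × 0.14 = 0.0133
Total = 0.110195.
P(M3 | oversize) = 0.053395/0.110195 ≈ 0.485
P(M5 | oversize) = 0.00928/0.110195 ≈ 0.084
P(M1 | oversize) = 0.0156/0.110195 ≈ 0.142
P(M6 | oversize) = 0.01862/0.110195 ≈ 0.169
P(M4 | oversize) = 0.0133/0.110195 ≈ 0.121
(Check: 0.485+0.084+0.142+0.169+0.121 = 1.001.)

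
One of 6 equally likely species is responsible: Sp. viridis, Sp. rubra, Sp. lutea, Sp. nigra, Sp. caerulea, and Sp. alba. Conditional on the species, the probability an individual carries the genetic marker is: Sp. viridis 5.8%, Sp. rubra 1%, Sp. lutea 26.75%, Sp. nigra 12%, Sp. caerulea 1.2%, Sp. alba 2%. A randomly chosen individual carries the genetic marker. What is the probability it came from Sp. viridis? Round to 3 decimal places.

Since the prior is uniform, the posterior is proportional to the likelihood:
  Sp. viridis: 0.058
  Sp. rubra: 0.01
  Sp. lutea: 0.2675
  Sp. nigra: 0.12
  Sp. caerulea: 0.012
  Sp. alba: 0.02
Normalizing constant = 0.4875.
P(Sp. viridis | evidence) = 0.058 / 0.4875 ≈ 0.119.

0.119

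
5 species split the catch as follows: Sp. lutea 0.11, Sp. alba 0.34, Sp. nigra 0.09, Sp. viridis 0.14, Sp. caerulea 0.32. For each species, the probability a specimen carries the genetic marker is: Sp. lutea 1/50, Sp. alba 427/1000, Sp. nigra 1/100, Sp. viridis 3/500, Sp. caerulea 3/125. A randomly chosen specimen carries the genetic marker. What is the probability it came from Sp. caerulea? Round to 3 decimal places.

0.049

Prior × likelihood for each hypothesis:
  Sp. lutea: 0.11 × 0.02 = 0.0022
  Sp. alba: 0.34 × 0.427 = 0.14518
  Sp. nigra: 0.09 × 0.01 = 0.0009
  Sp. viridis: 0.14 × 0.006 = 0.00084
  Sp. caerulea: 0.32 × 0.024 = 0.00768
Normalizing constant = 0.1568.
P(Sp. caerulea | evidence) = 0.00768 / 0.1568 ≈ 0.049.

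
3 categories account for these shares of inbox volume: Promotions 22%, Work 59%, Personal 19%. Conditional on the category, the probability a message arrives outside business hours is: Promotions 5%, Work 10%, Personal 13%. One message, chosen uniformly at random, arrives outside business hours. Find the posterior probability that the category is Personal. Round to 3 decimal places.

Prior × likelihood for each hypothesis:
  Promotions: 0.22 × 0.05 = 0.011
  Work: 0.59 × 0.1 = 0.059
  Personal: 0.19 × 0.13 = 0.0247
Total = 0.0947.
P(Personal | evidence) = 0.0247 / 0.0947 ≈ 0.261.

0.261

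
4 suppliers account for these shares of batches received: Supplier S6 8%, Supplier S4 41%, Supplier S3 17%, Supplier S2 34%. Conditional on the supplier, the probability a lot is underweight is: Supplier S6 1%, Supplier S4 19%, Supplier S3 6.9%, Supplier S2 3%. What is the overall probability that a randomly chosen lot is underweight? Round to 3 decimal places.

0.101

By Bayes' rule, posterior ∝ prior × likelihood:
  Supplier S6: 0.08 × 0.01 = 0.0008
  Supplier S4: 0.41 × 0.19 = 0.0779
  Supplier S3: 0.17 × 0.069 = 0.01173
  Supplier S2: 0.34 × 0.03 = 0.0102
P(underweight) = 0.0008 + 0.0779 + 0.01173 + 0.0102 = 0.10063 → 0.101.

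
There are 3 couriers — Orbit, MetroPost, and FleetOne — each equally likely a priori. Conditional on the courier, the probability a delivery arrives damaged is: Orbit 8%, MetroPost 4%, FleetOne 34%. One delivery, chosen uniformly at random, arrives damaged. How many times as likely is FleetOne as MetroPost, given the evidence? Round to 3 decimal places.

Since the prior is uniform, the posterior is proportional to the likelihood:
  Orbit: 0.08
  MetroPost: 0.04
  FleetOne: 0.34
Sum = 0.46.
The ratio is 0.34 / 0.04 (the normalizer cancels) = 8.500.

8.500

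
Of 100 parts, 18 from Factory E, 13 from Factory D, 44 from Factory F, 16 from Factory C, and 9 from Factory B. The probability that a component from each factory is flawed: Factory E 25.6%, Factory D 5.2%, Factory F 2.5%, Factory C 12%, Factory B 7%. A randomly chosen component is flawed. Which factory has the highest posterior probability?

Factory E

Prior × likelihood for each hypothesis:
  Factory E: 0.18 × 0.256 = 0.04608
  Factory D: 0.13 × 0.052 = 0.00676
  Factory F: 0.44 × 0.025 = 0.011
  Factory C: 0.16 × 0.12 = 0.0192
  Factory B: 0.09 × 0.07 = 0.0063
Total = 0.08934.
Largest term belongs to Factory E, so Factory E is most probable.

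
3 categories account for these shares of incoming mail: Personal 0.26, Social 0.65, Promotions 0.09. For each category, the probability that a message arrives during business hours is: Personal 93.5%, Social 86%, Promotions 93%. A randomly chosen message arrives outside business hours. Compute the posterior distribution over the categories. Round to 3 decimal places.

Personal 0.148, Social 0.797, Promotions 0.055

Taking complements, P(off-hours | each) = Personal 0.065, Social 0.14, Promotions 0.07.
Unnormalized posteriors (prior × likelihood):
  Personal: 0.26 × 0.065 = 0.0169
  Social: 0.65 × 0.14 = 0.091
  Promotions: 0.09 × 0.07 = 0.0063
Total = 0.1142.
P(Personal | off-hours) = 0.0169/0.1142 ≈ 0.148
P(Social | off-hours) = 0.091/0.1142 ≈ 0.797
P(Promotions | off-hours) = 0.0063/0.1142 ≈ 0.055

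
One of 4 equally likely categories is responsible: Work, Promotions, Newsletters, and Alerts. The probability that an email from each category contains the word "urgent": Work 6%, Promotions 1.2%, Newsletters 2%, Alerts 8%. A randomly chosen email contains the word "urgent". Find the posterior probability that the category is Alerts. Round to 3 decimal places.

Since the prior is uniform, the posterior is proportional to the likelihood:
  Work: 0.06
  Promotions: 0.012
  Newsletters: 0.02
  Alerts: 0.08
Total = 0.172.
P(Alerts | evidence) = 0.08 / 0.172 ≈ 0.465.

0.465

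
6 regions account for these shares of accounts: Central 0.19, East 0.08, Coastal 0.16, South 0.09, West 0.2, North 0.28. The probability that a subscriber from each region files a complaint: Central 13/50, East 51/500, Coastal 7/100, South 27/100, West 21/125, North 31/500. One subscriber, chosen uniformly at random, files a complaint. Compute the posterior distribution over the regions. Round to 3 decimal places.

Unnormalized posteriors (prior × likelihood):
  Central: 0.19 × 0.26 = 0.0494
  East: 0.08 × 0.102 = 0.00816
  Coastal: 0.16 × 0.07 = 0.0112
  South: 0.09 × 0.27 = 0.0243
  West: 0.2 × 0.168 = 0.0336
  North: 0.28 × 0.062 = 0.01736
Normalizing constant = 0.14402.
P(Central | complaint) = 0.0494/0.14402 ≈ 0.343
P(East | complaint) = 0.00816/0.14402 ≈ 0.057
P(Coastal | complaint) = 0.0112/0.14402 ≈ 0.078
P(South | complaint) = 0.0243/0.14402 ≈ 0.169
P(West | complaint) = 0.0336/0.14402 ≈ 0.233
P(North | complaint) = 0.01736/0.14402 ≈ 0.121
(Check: 0.343+0.057+0.078+0.169+0.233+0.121 = 1.001.)

Central 0.343, East 0.057, Coastal 0.078, South 0.169, West 0.233, North 0.121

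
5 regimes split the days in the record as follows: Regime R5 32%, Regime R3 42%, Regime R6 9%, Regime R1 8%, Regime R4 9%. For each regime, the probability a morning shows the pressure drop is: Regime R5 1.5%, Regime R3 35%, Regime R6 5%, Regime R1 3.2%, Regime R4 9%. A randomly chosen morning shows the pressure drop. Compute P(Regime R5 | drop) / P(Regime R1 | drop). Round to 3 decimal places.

By Bayes' rule, posterior ∝ prior × likelihood:
  Regime R5: 0.32 × 0.015 = 0.0048
  Regime R3: 0.42 × 0.35 = 0.147
  Regime R6: 0.09 × 0.05 = 0.0045
  Regime R1: 0.08 × 0.032 = 0.00256
  Regime R4: 0.09 × 0.09 = 0.0081
Normalizing constant = 0.16696.
The ratio is 0.0048 / 0.00256 (the normalizer cancels) = 1.875.

1.875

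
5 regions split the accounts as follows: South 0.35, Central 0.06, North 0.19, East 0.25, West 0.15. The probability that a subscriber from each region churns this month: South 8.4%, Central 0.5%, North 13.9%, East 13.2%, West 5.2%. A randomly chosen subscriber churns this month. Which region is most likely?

Unnormalized posteriors (prior × likelihood):
  South: 0.35 × 0.084 = 0.0294
  Central: 0.06 × 0.005 = 0.0003
  North: 0.19 × 0.139 = 0.02641
  East: 0.25 × 0.132 = 0.033
  West: 0.15 × 0.052 = 0.0078
Total = 0.09691.
Largest term belongs to East, so East is most probable.

East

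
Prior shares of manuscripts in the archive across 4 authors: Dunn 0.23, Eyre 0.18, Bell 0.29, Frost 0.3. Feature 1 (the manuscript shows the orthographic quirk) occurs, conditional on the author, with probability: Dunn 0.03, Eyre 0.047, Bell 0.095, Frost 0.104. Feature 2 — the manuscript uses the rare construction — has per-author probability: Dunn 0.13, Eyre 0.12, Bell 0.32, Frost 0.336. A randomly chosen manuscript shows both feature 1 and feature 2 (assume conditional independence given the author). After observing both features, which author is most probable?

Frost

Prior × likelihood for each hypothesis:
  Dunn: 0.23 × 0.03 × 0.13 = 0.000897
  Eyre: 0.18 × 0.047 × 0.12 = 0.0010152
  Bell: 0.29 × 0.095 × 0.32 = 0.008816
  Frost: 0.3 × 0.104 × 0.336 = 0.0104832
Total = 0.0212114.
Largest term belongs to Frost, so Frost is most probable.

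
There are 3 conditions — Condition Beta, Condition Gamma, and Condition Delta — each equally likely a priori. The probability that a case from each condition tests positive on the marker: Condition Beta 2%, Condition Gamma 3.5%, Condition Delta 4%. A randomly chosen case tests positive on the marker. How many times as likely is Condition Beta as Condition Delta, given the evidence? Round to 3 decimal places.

0.500

With a uniform prior (1/3 each), posterior ∝ likelihood:
  Condition Beta: 0.02
  Condition Gamma: 0.035
  Condition Delta: 0.04
Normalizing constant = 0.095.
The ratio is 0.02 / 0.04 (the normalizer cancels) = 0.500.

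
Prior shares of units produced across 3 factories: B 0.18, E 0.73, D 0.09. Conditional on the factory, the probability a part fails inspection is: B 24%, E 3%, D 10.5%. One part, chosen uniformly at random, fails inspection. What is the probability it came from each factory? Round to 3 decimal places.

By Bayes' rule, posterior ∝ prior × likelihood:
  B: 0.18 × 0.24 = 0.0432
  E: 0.73 × 0.03 = 0.0219
  D: 0.09 × 0.105 = 0.00945
Normalizing constant = 0.07455.
P(B | nonconforming) = 0.0432/0.07455 ≈ 0.579
P(E | nonconforming) = 0.0219/0.07455 ≈ 0.294
P(D | nonconforming) = 0.00945/0.07455 ≈ 0.127
(Check: 0.579+0.294+0.127 = 1.000.)

B 0.579, E 0.294, D 0.127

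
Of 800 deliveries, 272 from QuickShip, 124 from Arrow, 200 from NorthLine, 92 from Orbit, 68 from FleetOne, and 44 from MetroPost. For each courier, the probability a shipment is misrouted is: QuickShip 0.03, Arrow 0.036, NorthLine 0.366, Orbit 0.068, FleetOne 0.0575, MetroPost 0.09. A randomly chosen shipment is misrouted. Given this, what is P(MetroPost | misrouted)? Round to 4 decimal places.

Prior × likelihood for each hypothesis:
  QuickShip: 0.34 × 0.03 = 0.0102
  Arrow: 0.155 × 0.036 = 0.00558
  NorthLine: 0.25 × 0.366 = 0.0915
  Orbit: 0.115 × 0.068 = 0.00782
  FleetOne: 0.085 × 0.0575 = 0.0048875
  MetroPost: 0.055 × 0.09 = 0.00495
Total = 0.1249375.
P(MetroPost | evidence) = 0.00495 / 0.1249375 ≈ 0.0396.

0.0396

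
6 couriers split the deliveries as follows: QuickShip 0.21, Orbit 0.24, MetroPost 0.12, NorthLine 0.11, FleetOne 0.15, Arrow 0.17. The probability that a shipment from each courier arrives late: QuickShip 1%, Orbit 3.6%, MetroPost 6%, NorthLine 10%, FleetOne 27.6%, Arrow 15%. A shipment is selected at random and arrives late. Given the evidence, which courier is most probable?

FleetOne

Unnormalized posteriors (prior × likelihood):
  QuickShip: 0.21 × 0.01 = 0.0021
  Orbit: 0.24 × 0.036 = 0.00864
  MetroPost: 0.12 × 0.06 = 0.0072
  NorthLine: 0.11 × 0.1 = 0.011
  FleetOne: 0.15 × 0.276 = 0.0414
  Arrow: 0.17 × 0.15 = 0.0255
Normalizing constant = 0.09584.
Largest term belongs to FleetOne, so FleetOne is most probable.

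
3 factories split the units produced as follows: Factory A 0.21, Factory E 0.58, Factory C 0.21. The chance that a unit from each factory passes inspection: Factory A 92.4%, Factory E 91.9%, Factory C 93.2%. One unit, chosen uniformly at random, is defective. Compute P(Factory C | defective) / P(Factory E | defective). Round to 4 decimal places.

Taking complements, P(defective | each) = Factory A 0.076, Factory E 0.081, Factory C 0.068.
Unnormalized posteriors (prior × likelihood):
  Factory A: 0.21 × 0.076 = 0.01596
  Factory E: 0.58 × 0.081 = 0.04698
  Factory C: 0.21 × 0.068 = 0.01428
Normalizing constant = 0.07722.
The ratio is 0.01428 / 0.04698 (the normalizer cancels) = 0.3040.

0.3040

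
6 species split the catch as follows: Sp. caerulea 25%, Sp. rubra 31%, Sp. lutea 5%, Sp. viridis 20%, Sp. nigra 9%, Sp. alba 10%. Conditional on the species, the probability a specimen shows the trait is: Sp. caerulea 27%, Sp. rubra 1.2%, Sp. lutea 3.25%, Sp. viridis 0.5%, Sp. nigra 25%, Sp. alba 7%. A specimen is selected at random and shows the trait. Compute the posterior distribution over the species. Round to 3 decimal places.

Compute prior × likelihood for every hypothesis:
  Sp. caerulea: 0.25 × 0.27 = 0.0675
  Sp. rubra: 0.31 × 0.012 = 0.00372
  Sp. lutea: 0.05 × 0.0325 = 0.001625
  Sp. viridis: 0.2 × 0.005 = 0.001
  Sp. nigra: 0.09 × 0.25 = 0.0225
  Sp. alba: 0.1 × 0.07 = 0.007
Sum = 0.103345.
P(Sp. caerulea | trait) = 0.0675/0.103345 ≈ 0.653
P(Sp. rubra | trait) = 0.00372/0.103345 ≈ 0.036
P(Sp. lutea | trait) = 0.001625/0.103345 ≈ 0.016
P(Sp. viridis | trait) = 0.001/0.103345 ≈ 0.010
P(Sp. nigra | trait) = 0.0225/0.103345 ≈ 0.218
P(Sp. alba | trait) = 0.007/0.103345 ≈ 0.068

Sp. caerulea 0.653, Sp. rubra 0.036, Sp. lutea 0.016, Sp. viridis 0.010, Sp. nigra 0.218, Sp. alba 0.068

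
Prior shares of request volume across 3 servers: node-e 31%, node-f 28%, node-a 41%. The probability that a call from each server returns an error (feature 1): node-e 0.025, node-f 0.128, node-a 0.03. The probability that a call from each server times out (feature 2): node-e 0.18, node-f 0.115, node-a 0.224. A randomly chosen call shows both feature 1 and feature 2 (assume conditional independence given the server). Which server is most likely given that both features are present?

Unnormalized posteriors (prior × likelihood):
  node-e: 0.31 × 0.025 × 0.18 = 0.001395
  node-f: 0.28 × 0.128 × 0.115 = 0.0041216
  node-a: 0.41 × 0.03 × 0.224 = 0.0027552
Normalizing constant = 0.0082718.
Largest term belongs to node-f, so node-f is most probable.

node-f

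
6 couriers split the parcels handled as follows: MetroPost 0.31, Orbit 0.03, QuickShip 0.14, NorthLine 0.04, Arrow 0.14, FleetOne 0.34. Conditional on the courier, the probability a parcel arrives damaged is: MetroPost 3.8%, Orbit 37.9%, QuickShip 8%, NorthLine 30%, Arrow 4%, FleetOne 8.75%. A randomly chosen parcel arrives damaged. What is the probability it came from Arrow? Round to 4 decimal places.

By Bayes' rule, posterior ∝ prior × likelihood:
  MetroPost: 0.31 × 0.038 = 0.01178
  Orbit: 0.03 × 0.379 = 0.01137
  QuickShip: 0.14 × 0.08 = 0.0112
  NorthLine: 0.04 × 0.3 = 0.012
  Arrow: 0.14 × 0.04 = 0.0056
  FleetOne: 0.34 × 0.0875 = 0.02975
Sum = 0.0817.
P(Arrow | evidence) = 0.0056 / 0.0817 ≈ 0.0685.

0.0685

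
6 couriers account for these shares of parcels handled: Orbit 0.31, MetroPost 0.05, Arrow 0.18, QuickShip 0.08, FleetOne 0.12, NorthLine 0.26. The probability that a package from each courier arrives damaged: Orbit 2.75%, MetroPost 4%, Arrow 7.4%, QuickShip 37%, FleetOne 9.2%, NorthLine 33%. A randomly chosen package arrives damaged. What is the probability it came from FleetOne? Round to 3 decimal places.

By Bayes' rule, posterior ∝ prior × likelihood:
  Orbit: 0.31 × 0.0275 = 0.008525
  MetroPost: 0.05 × 0.04 = 0.002
  Arrow: 0.18 × 0.074 = 0.01332
  QuickShip: 0.08 × 0.37 = 0.0296
  FleetOne: 0.12 × 0.092 = 0.01104
  NorthLine: 0.26 × 0.33 = 0.0858
Sum = 0.150285.
P(FleetOne | evidence) = 0.01104 / 0.150285 ≈ 0.073.

0.073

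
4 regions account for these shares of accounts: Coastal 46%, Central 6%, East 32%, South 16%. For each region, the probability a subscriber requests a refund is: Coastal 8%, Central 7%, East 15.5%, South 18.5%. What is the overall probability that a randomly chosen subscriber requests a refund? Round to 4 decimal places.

0.1202

Prior × likelihood for each hypothesis:
  Coastal: 0.46 × 0.08 = 0.0368
  Central: 0.06 × 0.07 = 0.0042
  East: 0.32 × 0.155 = 0.0496
  South: 0.16 × 0.185 = 0.0296
P(refund) = 0.0368 + 0.0042 + 0.0496 + 0.0296 = 0.1202 → 0.1202.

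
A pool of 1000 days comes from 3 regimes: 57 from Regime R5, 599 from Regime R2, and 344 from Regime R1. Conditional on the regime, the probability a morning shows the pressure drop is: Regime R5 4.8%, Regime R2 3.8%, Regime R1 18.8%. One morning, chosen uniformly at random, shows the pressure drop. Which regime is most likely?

By Bayes' rule, posterior ∝ prior × likelihood:
  Regime R5: 0.057 × 0.048 = 0.002736
  Regime R2: 0.599 × 0.038 = 0.022762
  Regime R1: 0.344 × 0.188 = 0.064672
Normalizing constant = 0.09017.
Largest term belongs to Regime R1, so Regime R1 is most probable.

Regime R1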